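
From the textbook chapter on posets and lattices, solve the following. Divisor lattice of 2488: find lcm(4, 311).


In a divisor lattice, join = lcm (least common multiple).
gcd(4,311) = 1
lcm(4,311) = 4*311/gcd = 1244/1 = 1244


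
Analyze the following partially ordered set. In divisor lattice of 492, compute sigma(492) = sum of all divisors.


sigma(n) = sum of divisors.
Divisors of 492: [1, 2, 3, 4, 6, 12, 41, 82, 123, 164, 246, 492]
Sum = 1176


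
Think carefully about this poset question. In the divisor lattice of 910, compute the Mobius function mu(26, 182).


In a divisor lattice, mu(a,b) = mu(b/a) where mu is the classical Mobius function.
b/a = 182/26 = 7
Prime factorization of 7: primes [7]
7 is squarefree with 1 prime factor(s), so mu(7) = (-1)^1 = -1


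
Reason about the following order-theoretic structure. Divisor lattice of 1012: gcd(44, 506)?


Meet=gcd.
gcd(44,506)=22


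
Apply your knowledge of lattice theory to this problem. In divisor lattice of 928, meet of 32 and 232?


In a divisor lattice, meet = gcd (greatest common divisor).
By Euclidean algorithm or factoring: gcd(32,232) = 8


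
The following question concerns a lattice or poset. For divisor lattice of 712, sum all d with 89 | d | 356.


Interval [89,356] in divisors of 712: [89, 178, 356]
Sum = 623


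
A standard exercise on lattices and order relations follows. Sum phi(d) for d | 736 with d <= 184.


Divisors of 736 up to 184: [1, 2, 4, 8, 16, 23, 32, 46, 92, 184]
phi values: [1, 1, 2, 4, 8, 22, 16, 22, 44, 88]
Sum = 208


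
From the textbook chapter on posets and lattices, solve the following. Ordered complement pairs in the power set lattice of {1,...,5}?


Complement pair (a,b): a meet b = bottom, a join b = top.
Here: A intersect B = {} and A union B = {1,...,5}.
Pairs found: ({},{1,2,3,4,5}), ({1},{2,3,4,5}), ({2},{1,3,4,5}), ({3},{1,2,4,5}), ... (28 more)
Total ordered pairs: 32


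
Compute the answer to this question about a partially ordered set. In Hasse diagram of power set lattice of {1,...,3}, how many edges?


A cover relation a -< b holds when a < b with no c strictly between.
Cover relations:
  {} -< {1}
  {} -< {2}
  {} -< {3}
  {1} -< {1,2}
  {1} -< {1,3}
  {2} -< {1,2}
  {2} -< {2,3}
  {3} -< {1,3}
  ...4 more
Total: 12


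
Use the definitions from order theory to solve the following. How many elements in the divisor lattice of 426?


Divisors of 426: [1, 2, 3, 6, 71, 142, 213, 426]
Count: 8


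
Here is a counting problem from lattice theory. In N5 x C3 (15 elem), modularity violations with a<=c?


Modular law: if a <= c then a v (b ^ c) = (a v b) ^ c.
Check all triples (a,b,c) with a <= c among 15 elements.
  e.g. a=(a,0), b=(c,0), c=(b,0): lhs=(a,0) != rhs=(b,0)
  e.g. a=(a,0), b=(c,1), c=(b,0): lhs=(a,0) != rhs=(b,0)
Total violating triples: 18


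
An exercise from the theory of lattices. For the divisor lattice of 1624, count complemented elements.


An element a is complemented if some b has a meet b = bottom, a join b = top.
a is complemented iff gcd(a, n/a)=1, i.e. a is a unitary divisor of 1624.
Complemented elements: 1, 7, 8, 29, 56, 203, ... (2 more)
Count: 8


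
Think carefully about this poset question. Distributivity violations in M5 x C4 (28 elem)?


Distributive law: a ^ (b v c) = (a ^ b) v (a ^ c).
Check all 28^3 = 21952 ordered triples (a,b,c).
  e.g. a=(a1,0), b=(a2,0), c=(a3,0): lhs=(a1,0) != rhs=(0,0)
  e.g. a=(a1,0), b=(a2,0), c=(a3,1): lhs=(a1,0) != rhs=(0,0)
Total violating triples: 3840


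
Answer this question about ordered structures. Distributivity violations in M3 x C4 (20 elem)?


Distributive law: a ^ (b v c) = (a ^ b) v (a ^ c).
Check all 20^3 = 8000 ordered triples (a,b,c).
  e.g. a=(a1,0), b=(a2,0), c=(a3,0): lhs=(a1,0) != rhs=(0,0)
  e.g. a=(a1,0), b=(a2,0), c=(a3,1): lhs=(a1,0) != rhs=(0,0)
Total violating triples: 384


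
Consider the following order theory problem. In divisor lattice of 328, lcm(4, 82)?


Join=lcm.
gcd(4,82)=2
lcm=164


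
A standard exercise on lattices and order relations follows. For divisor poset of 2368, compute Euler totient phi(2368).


phi(n) = n * prod_{p|n} (1 - 1/p).
Prime divisors of 2368: [2, 37]
phi(2368) = 2368 * (1 - 1/2) * (1 - 1/37)
phi(2368) = 1152


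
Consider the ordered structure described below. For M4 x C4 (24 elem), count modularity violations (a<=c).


Modular law: if a <= c then a v (b ^ c) = (a v b) ^ c.
Check all triples (a,b,c) with a <= c among 24 elements.
This lattice is modular (diamonds M_m and their chain-products are modular).
Total violating triples: 0


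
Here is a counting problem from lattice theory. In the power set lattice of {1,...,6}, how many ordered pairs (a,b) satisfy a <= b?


The order relation is {(a,b) : a <= b}, reflexive so it includes (a,a).
Examples: ({},{}), ({},{1,2}), ({},{1,2,3}), ({},{1,2,3,4}), ({},{1,2,3,4,5}), ...
Total ordered pairs: 729


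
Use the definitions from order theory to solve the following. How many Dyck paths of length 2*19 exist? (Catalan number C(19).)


C(n) = C(2n, n) / (n+1).
C(38, 19) = 35345263800
C(19) = 35345263800 / 20 = 1767263190


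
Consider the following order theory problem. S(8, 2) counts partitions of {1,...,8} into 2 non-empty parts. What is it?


S(n,k) = k*S(n-1,k) + S(n-1,k-1).
S(7,2) = 63, S(7,1) = 1
S(8,2) = 2*63 + 1 = 126 + 1
S(8,2) = 127


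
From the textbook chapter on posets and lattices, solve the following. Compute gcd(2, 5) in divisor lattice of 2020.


In a divisor lattice, meet = gcd (greatest common divisor).
By Euclidean algorithm or factoring: gcd(2,5) = 1


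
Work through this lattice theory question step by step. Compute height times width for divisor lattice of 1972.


Height = length of longest chain minus 1; width = size of largest antichain.
A maximum chain: 1 | 29 | 493 | 986 | 1972  (height 4).
A maximum antichain: {4, 34, 58, 493}  (width 4).
Product = 4 * 4 = 16


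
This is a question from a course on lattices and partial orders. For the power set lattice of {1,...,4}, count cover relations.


A cover relation a -< b holds when a < b with no c strictly between.
Cover relations:
  {} -< {1}
  {} -< {2}
  {} -< {3}
  {} -< {4}
  {1} -< {1,2}
  {1} -< {1,3}
  {1} -< {1,4}
  {2} -< {1,2}
  ...24 more
Total: 32


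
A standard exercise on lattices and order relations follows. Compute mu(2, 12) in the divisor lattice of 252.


In a divisor lattice, mu(a,b) = mu(b/a) where mu is the classical Mobius function.
b/a = 12/2 = 6
Prime factorization of 6: primes [2, 3]
6 is squarefree with 2 prime factor(s), so mu(6) = (-1)^2 = 1


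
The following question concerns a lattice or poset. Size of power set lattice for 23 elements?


Power set = 2^n.
2^23 = 8388608


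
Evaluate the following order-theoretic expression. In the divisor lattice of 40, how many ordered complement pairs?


Complement pair (a,b): a meet b = bottom, a join b = top.
Here: gcd(a,b)=1 and lcm(a,b)=40, i.e. a*b=40 with a,b coprime.
Pairs found: (1,40), (5,8), (8,5), (40,1)
Total ordered pairs: 4


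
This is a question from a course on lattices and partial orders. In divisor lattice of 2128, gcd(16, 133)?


Meet=gcd.
gcd(16,133)=1


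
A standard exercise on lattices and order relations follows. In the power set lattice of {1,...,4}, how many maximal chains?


A maximal chain goes from the minimum element to a maximal element via cover relations.
Counting all min-to-max paths in the cover graph.
Total maximal chains: 24


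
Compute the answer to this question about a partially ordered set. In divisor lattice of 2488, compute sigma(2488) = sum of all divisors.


sigma(n) = sum of divisors.
Divisors of 2488: [1, 2, 4, 8, 311, 622, 1244, 2488]
Sum = 4680


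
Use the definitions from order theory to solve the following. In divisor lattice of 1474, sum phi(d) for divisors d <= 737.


Divisors of 1474 up to 737: [1, 2, 11, 22, 67, 134, 737]
phi values: [1, 1, 10, 10, 66, 66, 660]
Sum = 814


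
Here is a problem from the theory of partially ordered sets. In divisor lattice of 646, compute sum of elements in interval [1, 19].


Interval [1,19] in divisors of 646: [1, 19]
Sum = 20


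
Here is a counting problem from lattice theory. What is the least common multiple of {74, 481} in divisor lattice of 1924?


In a divisor lattice, join = lcm (least common multiple).
Compute lcm iteratively: start with first element, then lcm(current, next).
Elements: [74, 481]
lcm(74,481) = 962
Final lcm = 962


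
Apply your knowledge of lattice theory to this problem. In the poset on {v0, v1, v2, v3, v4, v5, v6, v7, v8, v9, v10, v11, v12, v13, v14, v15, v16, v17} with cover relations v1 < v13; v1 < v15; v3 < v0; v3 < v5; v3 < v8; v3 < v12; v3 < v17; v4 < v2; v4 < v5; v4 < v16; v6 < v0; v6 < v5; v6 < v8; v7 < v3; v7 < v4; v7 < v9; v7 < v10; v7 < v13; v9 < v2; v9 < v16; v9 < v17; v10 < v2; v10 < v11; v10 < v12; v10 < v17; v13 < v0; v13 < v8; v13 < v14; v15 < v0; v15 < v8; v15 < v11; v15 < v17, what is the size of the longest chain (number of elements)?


A chain is a totally ordered subset; we count the number of elements in a maximum chain.
Compute, for each element x, the size of the longest chain ending at x:
  v1: 1
  v6: 1
  v7: 1
  v3: 2
  v4: 2
  v9: 2
  ...
A maximum chain: v7 < v3 < v0
Number of elements in the longest chain: 3


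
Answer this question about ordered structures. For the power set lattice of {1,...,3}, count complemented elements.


An element a is complemented if some b has a meet b = bottom, a join b = top.
every subset A has complement S\A, so all elements are complemented.
Complemented elements: {}, {1}, {2}, {3}, {1,2}, {1,3}, ... (2 more)
Count: 8


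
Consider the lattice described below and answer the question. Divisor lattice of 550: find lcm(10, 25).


In a divisor lattice, join = lcm (least common multiple).
gcd(10,25) = 5
lcm(10,25) = 10*25/gcd = 250/5 = 50


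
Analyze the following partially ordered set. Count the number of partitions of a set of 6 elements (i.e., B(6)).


B(n) = number of set partitions of an n-element set.
B(n) satisfies the recurrence: B(n+1) = sum_k C(n,k)*B(k).
B(6) = 203


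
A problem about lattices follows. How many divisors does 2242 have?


Divisors of 2242: [1, 2, 19, 38, 59, 118, 1121, 2242]
Count: 8


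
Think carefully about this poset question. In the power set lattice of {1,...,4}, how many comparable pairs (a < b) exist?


A comparable pair {a,b} has a < b or b < a in the order.
Count unordered pairs where one element is strictly below the other.
Examples: {{},{1}}, {{},{2}}, {{},{3}}, {{},{4}}, ...
Total comparable pairs: 65


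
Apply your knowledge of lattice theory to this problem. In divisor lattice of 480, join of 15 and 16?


In a divisor lattice, join = lcm (least common multiple).
gcd(15,16) = 1
lcm(15,16) = 15*16/gcd = 240/1 = 240


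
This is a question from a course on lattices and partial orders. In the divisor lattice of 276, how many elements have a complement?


An element a is complemented if some b has a meet b = bottom, a join b = top.
a is complemented iff gcd(a, n/a)=1, i.e. a is a unitary divisor of 276.
Complemented elements: 1, 3, 4, 12, 23, 69, ... (2 more)
Count: 8


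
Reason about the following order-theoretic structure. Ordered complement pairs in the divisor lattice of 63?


Complement pair (a,b): a meet b = bottom, a join b = top.
Here: gcd(a,b)=1 and lcm(a,b)=63, i.e. a*b=63 with a,b coprime.
Pairs found: (1,63), (7,9), (9,7), (63,1)
Total ordered pairs: 4


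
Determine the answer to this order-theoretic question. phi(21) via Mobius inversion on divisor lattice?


phi(n) = n * prod_{p|n} (1 - 1/p).
Prime divisors of 21: [3, 7]
phi(21) = 21 * (1 - 1/3) * (1 - 1/7)
phi(21) = 12


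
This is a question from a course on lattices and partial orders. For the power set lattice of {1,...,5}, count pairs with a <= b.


The order relation is {(a,b) : a <= b}, reflexive so it includes (a,a).
Examples: ({},{}), ({},{1,2}), ({},{1,2,3}), ({},{1,2,3,4}), ({},{1,2,3,4,5}), ...
Total ordered pairs: 243


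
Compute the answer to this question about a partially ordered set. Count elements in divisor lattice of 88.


Divisors of 88: [1, 2, 4, 8, 11, 22, 44, 88]
Count: 8


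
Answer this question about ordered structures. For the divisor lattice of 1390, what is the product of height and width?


Height = length of longest chain minus 1; width = size of largest antichain.
A maximum chain: 1 | 139 | 695 | 1390  (height 3).
A maximum antichain: {2, 5, 139}  (width 3).
Product = 3 * 3 = 9


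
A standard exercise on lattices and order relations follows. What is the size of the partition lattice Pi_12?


B(n) = number of set partitions of an n-element set.
B(n) satisfies the recurrence: B(n+1) = sum_k C(n,k)*B(k).
B(12) = 4213597


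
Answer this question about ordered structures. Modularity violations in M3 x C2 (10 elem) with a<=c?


Modular law: if a <= c then a v (b ^ c) = (a v b) ^ c.
Check all triples (a,b,c) with a <= c among 10 elements.
This lattice is modular (diamonds M_m and their chain-products are modular).
Total violating triples: 0


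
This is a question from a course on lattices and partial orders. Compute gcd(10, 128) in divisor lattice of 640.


In a divisor lattice, meet = gcd (greatest common divisor).
By Euclidean algorithm or factoring: gcd(10,128) = 2


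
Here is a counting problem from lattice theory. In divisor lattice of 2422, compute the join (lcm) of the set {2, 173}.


In a divisor lattice, join = lcm (least common multiple).
Compute lcm iteratively: start with first element, then lcm(current, next).
Elements: [2, 173]
lcm(2,173) = 346
Final lcm = 346


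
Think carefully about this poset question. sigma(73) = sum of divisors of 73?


sigma(n) = sum of divisors.
Divisors of 73: [1, 73]
Sum = 74


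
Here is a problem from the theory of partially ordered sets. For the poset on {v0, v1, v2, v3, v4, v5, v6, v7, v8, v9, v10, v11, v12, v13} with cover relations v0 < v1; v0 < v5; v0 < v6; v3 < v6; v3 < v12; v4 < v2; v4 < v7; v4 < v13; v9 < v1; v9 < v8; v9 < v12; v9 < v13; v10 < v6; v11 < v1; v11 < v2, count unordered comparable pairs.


A comparable pair {a,b} has a < b or b < a in the order.
Count unordered pairs where one element is strictly below the other.
Examples: {v0,v1}, {v0,v5}, {v0,v6}, {v1,v9}, ...
Total comparable pairs: 15


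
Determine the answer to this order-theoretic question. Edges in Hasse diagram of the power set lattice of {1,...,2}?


A cover relation a -< b holds when a < b with no c strictly between.
Cover relations:
  {} -< {1}
  {} -< {2}
  {1} -< {1,2}
  {2} -< {1,2}
Total: 4


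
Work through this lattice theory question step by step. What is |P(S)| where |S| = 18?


Power set = 2^n.
2^18 = 262144


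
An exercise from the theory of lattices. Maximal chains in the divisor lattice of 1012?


A maximal chain goes from the minimum element to a maximal element via cover relations.
Counting all min-to-max paths in the cover graph.
Total maximal chains: 12


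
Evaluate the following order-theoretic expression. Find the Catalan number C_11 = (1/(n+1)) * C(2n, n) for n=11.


C(n) = C(2n, n) / (n+1).
C(22, 11) = 705432
C(11) = 705432 / 12 = 58786


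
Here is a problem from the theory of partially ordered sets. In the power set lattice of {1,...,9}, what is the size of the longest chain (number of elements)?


A chain is a totally ordered subset; we count the number of elements in a maximum chain.
Compute, for each element x, the size of the longest chain ending at x:
  {}: 1
  {1}: 2
  {2}: 2
  {3}: 2
  {4}: 2
  {5}: 2
  ...
A maximum chain: {} < {1} < {1,2} < {1,2,3} < {1,2,3,4} < {1,2,3,4,5} < {1,2,3,4,5,6} < {1,2,3,4,5,6,7} < {1,2,3,4,5,6,7,8} < {1,2,3,4,5,6,7,8,9}
Number of elements in the longest chain: 10


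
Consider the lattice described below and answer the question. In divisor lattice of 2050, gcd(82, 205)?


Meet=gcd.
gcd(82,205)=41


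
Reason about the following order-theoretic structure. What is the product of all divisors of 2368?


Divisors of 2368: [1, 2, 4, 8, 16, 32, 37, 64, 74, 148, 296, 592, 1184, 2368]
Product = n^(d(n)/2) = 2368^(14/2)
Product = 417514811017344248184832


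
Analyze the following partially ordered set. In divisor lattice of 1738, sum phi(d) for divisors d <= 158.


Divisors of 1738 up to 158: [1, 2, 11, 22, 79, 158]
phi values: [1, 1, 10, 10, 78, 78]
Sum = 178


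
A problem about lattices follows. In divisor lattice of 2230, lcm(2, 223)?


Join=lcm.
gcd(2,223)=1
lcm=446


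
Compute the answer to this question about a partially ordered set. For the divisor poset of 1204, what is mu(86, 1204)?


In a divisor lattice, mu(a,b) = mu(b/a) where mu is the classical Mobius function.
b/a = 1204/86 = 14
Prime factorization of 14: primes [2, 7]
14 is squarefree with 2 prime factor(s), so mu(14) = (-1)^2 = 1


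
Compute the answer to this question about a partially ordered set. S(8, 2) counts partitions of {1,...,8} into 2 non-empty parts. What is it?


S(n,k) = k*S(n-1,k) + S(n-1,k-1).
S(7,2) = 63, S(7,1) = 1
S(8,2) = 2*63 + 1 = 126 + 1
S(8,2) = 127


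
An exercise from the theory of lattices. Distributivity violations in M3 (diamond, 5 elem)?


Distributive law: a ^ (b v c) = (a ^ b) v (a ^ c).
Check all 5^3 = 125 ordered triples (a,b,c).
  e.g. a=a1, b=a2, c=a3: lhs=a1 != rhs=0
  e.g. a=a1, b=a3, c=a2: lhs=a1 != rhs=0
Total violating triples: 6


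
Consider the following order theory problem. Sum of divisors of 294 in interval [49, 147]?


Interval [49,147] in divisors of 294: [49, 147]
Sum = 196


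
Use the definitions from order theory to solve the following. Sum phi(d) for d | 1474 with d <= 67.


Divisors of 1474 up to 67: [1, 2, 11, 22, 67]
phi values: [1, 1, 10, 10, 66]
Sum = 88


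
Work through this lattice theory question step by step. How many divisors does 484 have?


Divisors of 484: [1, 2, 4, 11, 22, 44, 121, 242, 484]
Count: 9


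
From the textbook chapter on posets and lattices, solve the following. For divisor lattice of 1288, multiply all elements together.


Divisors of 1288: [1, 2, 4, 7, 8, 14, 23, 28, 46, 56, 92, 161, 184, 322, 644, 1288]
Product = n^(d(n)/2) = 1288^(16/2)
Product = 7574027963090657918058496


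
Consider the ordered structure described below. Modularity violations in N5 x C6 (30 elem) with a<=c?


Modular law: if a <= c then a v (b ^ c) = (a v b) ^ c.
Check all triples (a,b,c) with a <= c among 30 elements.
  e.g. a=(a,0), b=(c,0), c=(b,0): lhs=(a,0) != rhs=(b,0)
  e.g. a=(a,0), b=(c,1), c=(b,0): lhs=(a,0) != rhs=(b,0)
Total violating triples: 126


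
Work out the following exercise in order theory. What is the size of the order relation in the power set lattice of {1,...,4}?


The order relation is {(a,b) : a <= b}, reflexive so it includes (a,a).
Examples: ({},{}), ({},{1,2}), ({},{1,2,3}), ({},{1,2,3,4}), ({},{1,2,4}), ...
Total ordered pairs: 81


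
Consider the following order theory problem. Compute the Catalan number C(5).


C(n) = C(2n, n) / (n+1).
C(10, 5) = 252
C(5) = 252 / 6 = 42


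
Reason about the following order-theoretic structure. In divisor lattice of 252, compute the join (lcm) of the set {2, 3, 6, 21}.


In a divisor lattice, join = lcm (least common multiple).
Compute lcm iteratively: start with first element, then lcm(current, next).
Elements: [2, 3, 6, 21]
lcm(2,3) = 6
lcm(6,6) = 6
lcm(6,21) = 42
Final lcm = 42


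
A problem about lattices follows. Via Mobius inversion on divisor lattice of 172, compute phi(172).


phi(n) = n * prod_{p|n} (1 - 1/p).
Prime divisors of 172: [2, 43]
phi(172) = 172 * (1 - 1/2) * (1 - 1/43)
phi(172) = 84


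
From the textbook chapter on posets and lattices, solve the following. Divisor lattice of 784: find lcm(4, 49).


In a divisor lattice, join = lcm (least common multiple).
gcd(4,49) = 1
lcm(4,49) = 4*49/gcd = 196/1 = 196


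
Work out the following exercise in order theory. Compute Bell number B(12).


B(n) = number of set partitions of an n-element set.
B(n) satisfies the recurrence: B(n+1) = sum_k C(n,k)*B(k).
B(12) = 4213597


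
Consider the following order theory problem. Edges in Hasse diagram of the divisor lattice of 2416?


A cover relation a -< b holds when a < b with no c strictly between.
Cover relations:
  1 -< 2
  1 -< 151
  2 -< 4
  2 -< 302
  4 -< 8
  4 -< 604
  8 -< 16
  8 -< 1208
  ...5 more
Total: 13


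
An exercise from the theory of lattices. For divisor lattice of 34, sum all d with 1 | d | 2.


Interval [1,2] in divisors of 34: [1, 2]
Sum = 3


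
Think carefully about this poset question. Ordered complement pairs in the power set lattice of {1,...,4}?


Complement pair (a,b): a meet b = bottom, a join b = top.
Here: A intersect B = {} and A union B = {1,...,4}.
Pairs found: ({},{1,2,3,4}), ({1},{2,3,4}), ({2},{1,3,4}), ({3},{1,2,4}), ... (12 more)
Total ordered pairs: 16


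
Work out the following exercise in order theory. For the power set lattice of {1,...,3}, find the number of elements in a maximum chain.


A chain is a totally ordered subset; we count the number of elements in a maximum chain.
Compute, for each element x, the size of the longest chain ending at x:
  {}: 1
  {1}: 2
  {2}: 2
  {3}: 2
  {1,2}: 3
  {1,3}: 3
  ...
A maximum chain: {} < {1} < {1,2} < {1,2,3}
Number of elements in the longest chain: 4


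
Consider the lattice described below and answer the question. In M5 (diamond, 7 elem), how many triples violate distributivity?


Distributive law: a ^ (b v c) = (a ^ b) v (a ^ c).
Check all 7^3 = 343 ordered triples (a,b,c).
  e.g. a=a1, b=a2, c=a3: lhs=a1 != rhs=0
  e.g. a=a1, b=a2, c=a4: lhs=a1 != rhs=0
Total violating triples: 60


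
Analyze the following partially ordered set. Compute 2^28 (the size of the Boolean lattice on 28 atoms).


Power set = 2^n.
2^28 = 268435456


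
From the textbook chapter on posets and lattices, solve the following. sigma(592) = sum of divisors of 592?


sigma(n) = sum of divisors.
Divisors of 592: [1, 2, 4, 8, 16, 37, 74, 148, 296, 592]
Sum = 1178


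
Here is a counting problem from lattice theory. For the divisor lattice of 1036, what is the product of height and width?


Height = length of longest chain minus 1; width = size of largest antichain.
A maximum chain: 1 | 37 | 259 | 518 | 1036  (height 4).
A maximum antichain: {4, 14, 74, 259}  (width 4).
Product = 4 * 4 = 16


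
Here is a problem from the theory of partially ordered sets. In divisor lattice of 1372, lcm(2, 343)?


Join=lcm.
gcd(2,343)=1
lcm=686


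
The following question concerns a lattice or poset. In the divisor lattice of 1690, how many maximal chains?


A maximal chain goes from the minimum element to a maximal element via cover relations.
Counting all min-to-max paths in the cover graph.
Total maximal chains: 12


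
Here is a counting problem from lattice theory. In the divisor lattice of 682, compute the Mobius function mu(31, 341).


In a divisor lattice, mu(a,b) = mu(b/a) where mu is the classical Mobius function.
b/a = 341/31 = 11
Prime factorization of 11: primes [11]
11 is squarefree with 1 prime factor(s), so mu(11) = (-1)^1 = -1


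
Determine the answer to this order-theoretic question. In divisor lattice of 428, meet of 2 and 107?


In a divisor lattice, meet = gcd (greatest common divisor).
By Euclidean algorithm or factoring: gcd(2,107) = 1


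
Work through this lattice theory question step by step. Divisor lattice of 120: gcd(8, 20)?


Meet=gcd.
gcd(8,20)=4


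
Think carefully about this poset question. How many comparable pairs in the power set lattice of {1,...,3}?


A comparable pair {a,b} has a < b or b < a in the order.
Count unordered pairs where one element is strictly below the other.
Examples: {{},{1}}, {{},{2}}, {{},{3}}, {{},{1,2}}, ...
Total comparable pairs: 19


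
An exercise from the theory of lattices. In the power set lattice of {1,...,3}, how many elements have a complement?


An element a is complemented if some b has a meet b = bottom, a join b = top.
every subset A has complement S\A, so all elements are complemented.
Complemented elements: {}, {1}, {2}, {3}, {1,2}, {1,3}, ... (2 more)
Count: 8


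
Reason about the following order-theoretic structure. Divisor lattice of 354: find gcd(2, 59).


In a divisor lattice, meet = gcd (greatest common divisor).
By Euclidean algorithm or factoring: gcd(2,59) = 1


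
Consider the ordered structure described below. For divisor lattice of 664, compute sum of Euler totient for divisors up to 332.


Divisors of 664 up to 332: [1, 2, 4, 8, 83, 166, 332]
phi values: [1, 1, 2, 4, 82, 82, 164]
Sum = 336


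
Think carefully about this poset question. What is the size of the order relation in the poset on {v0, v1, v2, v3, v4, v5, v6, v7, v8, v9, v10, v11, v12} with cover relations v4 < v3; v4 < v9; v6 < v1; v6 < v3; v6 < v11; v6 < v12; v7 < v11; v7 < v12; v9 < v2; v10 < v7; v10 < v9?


The order relation is {(a,b) : a <= b}, reflexive so it includes (a,a).
Examples: (v0,v0), (v1,v1), (v10,v10), (v10,v11), (v10,v12), ...
Total ordered pairs: 28


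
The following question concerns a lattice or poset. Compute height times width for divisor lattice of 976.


Height = length of longest chain minus 1; width = size of largest antichain.
A maximum chain: 1 | 61 | 122 | 244 | 488 | 976  (height 5).
A maximum antichain: {2, 61}  (width 2).
Product = 5 * 2 = 10


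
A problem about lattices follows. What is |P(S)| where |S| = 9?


Power set = 2^n.
2^9 = 512


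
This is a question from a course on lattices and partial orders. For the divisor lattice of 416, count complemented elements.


An element a is complemented if some b has a meet b = bottom, a join b = top.
a is complemented iff gcd(a, n/a)=1, i.e. a is a unitary divisor of 416.
Complemented elements: 1, 13, 32, 416
Count: 4


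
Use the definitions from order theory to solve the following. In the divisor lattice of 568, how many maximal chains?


A maximal chain goes from the minimum element to a maximal element via cover relations.
Counting all min-to-max paths in the cover graph.
Total maximal chains: 4


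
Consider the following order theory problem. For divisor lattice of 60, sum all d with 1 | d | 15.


Interval [1,15] in divisors of 60: [1, 3, 5, 15]
Sum = 24


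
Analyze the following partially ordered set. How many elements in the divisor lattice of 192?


Divisors of 192: [1, 2, 3, 4, 6, 8, 12, 16, 24, 32, 48, 64, 96, 192]
Count: 14


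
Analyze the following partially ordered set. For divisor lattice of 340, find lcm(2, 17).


In a divisor lattice, join = lcm (least common multiple).
Compute lcm iteratively: start with first element, then lcm(current, next).
Elements: [2, 17]
lcm(2,17) = 34
Final lcm = 34


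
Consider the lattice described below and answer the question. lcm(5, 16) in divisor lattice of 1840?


Join=lcm.
gcd(5,16)=1
lcm=80


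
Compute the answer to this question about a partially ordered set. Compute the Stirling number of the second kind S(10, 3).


S(n,k) = k*S(n-1,k) + S(n-1,k-1).
S(9,3) = 3025, S(9,2) = 255
S(10,3) = 3*3025 + 255 = 9075 + 255
S(10,3) = 9330


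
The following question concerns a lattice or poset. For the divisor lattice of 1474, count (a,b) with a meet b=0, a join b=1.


Complement pair (a,b): a meet b = bottom, a join b = top.
Here: gcd(a,b)=1 and lcm(a,b)=1474, i.e. a*b=1474 with a,b coprime.
Pairs found: (1,1474), (2,737), (11,134), (22,67), ... (4 more)
Total ordered pairs: 8


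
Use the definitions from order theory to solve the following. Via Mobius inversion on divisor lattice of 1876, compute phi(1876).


phi(n) = n * prod_{p|n} (1 - 1/p).
Prime divisors of 1876: [2, 7, 67]
phi(1876) = 1876 * (1 - 1/2) * (1 - 1/7) * (1 - 1/67)
phi(1876) = 792


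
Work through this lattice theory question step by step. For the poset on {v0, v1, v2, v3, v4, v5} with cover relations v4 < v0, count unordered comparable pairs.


A comparable pair {a,b} has a < b or b < a in the order.
Count unordered pairs where one element is strictly below the other.
Examples: {v0,v4}
Total comparable pairs: 1


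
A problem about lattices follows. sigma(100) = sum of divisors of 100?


sigma(n) = sum of divisors.
Divisors of 100: [1, 2, 4, 5, 10, 20, 25, 50, 100]
Sum = 217


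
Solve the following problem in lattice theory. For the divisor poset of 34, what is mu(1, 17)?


In a divisor lattice, mu(a,b) = mu(b/a) where mu is the classical Mobius function.
b/a = 17/1 = 17
Prime factorization of 17: primes [17]
17 is squarefree with 1 prime factor(s), so mu(17) = (-1)^1 = -1


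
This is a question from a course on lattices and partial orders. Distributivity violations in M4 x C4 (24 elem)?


Distributive law: a ^ (b v c) = (a ^ b) v (a ^ c).
Check all 24^3 = 13824 ordered triples (a,b,c).
  e.g. a=(a1,0), b=(a2,0), c=(a3,0): lhs=(a1,0) != rhs=(0,0)
  e.g. a=(a1,0), b=(a2,0), c=(a3,1): lhs=(a1,0) != rhs=(0,0)
Total violating triples: 1536


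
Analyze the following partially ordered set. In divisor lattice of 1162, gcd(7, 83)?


Meet=gcd.
gcd(7,83)=1


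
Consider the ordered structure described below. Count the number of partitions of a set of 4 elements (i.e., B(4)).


B(n) = number of set partitions of an n-element set.
B(n) satisfies the recurrence: B(n+1) = sum_k C(n,k)*B(k).
B(4) = 15


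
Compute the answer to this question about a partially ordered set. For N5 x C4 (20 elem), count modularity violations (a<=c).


Modular law: if a <= c then a v (b ^ c) = (a v b) ^ c.
Check all triples (a,b,c) with a <= c among 20 elements.
  e.g. a=(a,0), b=(c,0), c=(b,0): lhs=(a,0) != rhs=(b,0)
  e.g. a=(a,0), b=(c,1), c=(b,0): lhs=(a,0) != rhs=(b,0)
Total violating triples: 40


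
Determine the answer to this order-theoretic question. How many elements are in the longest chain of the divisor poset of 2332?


A chain is a totally ordered subset; we count the number of elements in a maximum chain.
Compute, for each element x, the size of the longest chain ending at x:
  1: 1
  2: 2
  11: 2
  53: 2
  4: 3
  22: 3
  ...
A maximum chain: 1 < 2 < 4 < 44 < 2332
Number of elements in the longest chain: 5


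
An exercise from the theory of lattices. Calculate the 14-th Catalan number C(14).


C(n) = C(2n, n) / (n+1).
C(28, 14) = 40116600
C(14) = 40116600 / 15 = 2674440


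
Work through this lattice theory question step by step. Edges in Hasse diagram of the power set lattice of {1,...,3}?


A cover relation a -< b holds when a < b with no c strictly between.
Cover relations:
  {} -< {1}
  {} -< {2}
  {} -< {3}
  {1} -< {1,2}
  {1} -< {1,3}
  {2} -< {1,2}
  {2} -< {2,3}
  {3} -< {1,3}
  ...4 more
Total: 12


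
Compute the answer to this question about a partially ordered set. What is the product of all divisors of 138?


Divisors of 138: [1, 2, 3, 6, 23, 46, 69, 138]
Product = n^(d(n)/2) = 138^(8/2)
Product = 362673936


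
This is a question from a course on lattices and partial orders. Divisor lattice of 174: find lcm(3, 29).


In a divisor lattice, join = lcm (least common multiple).
gcd(3,29) = 1
lcm(3,29) = 3*29/gcd = 87/1 = 87


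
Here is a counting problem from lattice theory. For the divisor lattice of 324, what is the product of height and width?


Height = length of longest chain minus 1; width = size of largest antichain.
A maximum chain: 1 | 3 | 9 | 27 | 81 | 162 | 324  (height 6).
A maximum antichain: {4, 6, 9}  (width 3).
Product = 6 * 3 = 18


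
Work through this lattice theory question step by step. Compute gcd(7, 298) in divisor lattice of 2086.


In a divisor lattice, meet = gcd (greatest common divisor).
By Euclidean algorithm or factoring: gcd(7,298) = 1


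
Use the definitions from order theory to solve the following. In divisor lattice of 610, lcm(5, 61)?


Join=lcm.
gcd(5,61)=1
lcm=305


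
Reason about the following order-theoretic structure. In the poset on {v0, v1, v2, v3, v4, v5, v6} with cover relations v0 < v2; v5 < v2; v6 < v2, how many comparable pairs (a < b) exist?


A comparable pair {a,b} has a < b or b < a in the order.
Count unordered pairs where one element is strictly below the other.
Examples: {v0,v2}, {v2,v5}, {v2,v6}
Total comparable pairs: 3


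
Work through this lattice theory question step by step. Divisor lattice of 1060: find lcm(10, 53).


In a divisor lattice, join = lcm (least common multiple).
gcd(10,53) = 1
lcm(10,53) = 10*53/gcd = 530/1 = 530


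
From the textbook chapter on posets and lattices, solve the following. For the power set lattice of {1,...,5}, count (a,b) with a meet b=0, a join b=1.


Complement pair (a,b): a meet b = bottom, a join b = top.
Here: A intersect B = {} and A union B = {1,...,5}.
Pairs found: ({},{1,2,3,4,5}), ({1},{2,3,4,5}), ({2},{1,3,4,5}), ({3},{1,2,4,5}), ... (28 more)
Total ordered pairs: 32


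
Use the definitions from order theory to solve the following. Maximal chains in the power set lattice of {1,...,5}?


A maximal chain goes from the minimum element to a maximal element via cover relations.
Counting all min-to-max paths in the cover graph.
Total maximal chains: 120


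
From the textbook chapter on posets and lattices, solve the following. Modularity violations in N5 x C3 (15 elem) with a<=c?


Modular law: if a <= c then a v (b ^ c) = (a v b) ^ c.
Check all triples (a,b,c) with a <= c among 15 elements.
  e.g. a=(a,0), b=(c,0), c=(b,0): lhs=(a,0) != rhs=(b,0)
  e.g. a=(a,0), b=(c,1), c=(b,0): lhs=(a,0) != rhs=(b,0)
Total violating triples: 18


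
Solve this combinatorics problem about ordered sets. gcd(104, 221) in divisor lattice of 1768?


Meet=gcd.
gcd(104,221)=13


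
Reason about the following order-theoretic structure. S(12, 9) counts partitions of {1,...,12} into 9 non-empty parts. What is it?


S(n,k) = k*S(n-1,k) + S(n-1,k-1).
S(11,9) = 1155, S(11,8) = 11880
S(12,9) = 9*1155 + 11880 = 10395 + 11880
S(12,9) = 22275


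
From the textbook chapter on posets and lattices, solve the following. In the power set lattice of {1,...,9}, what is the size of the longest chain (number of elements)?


A chain is a totally ordered subset; we count the number of elements in a maximum chain.
Compute, for each element x, the size of the longest chain ending at x:
  {}: 1
  {1}: 2
  {2}: 2
  {3}: 2
  {4}: 2
  {5}: 2
  ...
A maximum chain: {} < {1} < {1,2} < {1,2,3} < {1,2,3,4} < {1,2,3,4,5} < {1,2,3,4,5,6} < {1,2,3,4,5,6,7} < {1,2,3,4,5,6,7,8} < {1,2,3,4,5,6,7,8,9}
Number of elements in the longest chain: 10


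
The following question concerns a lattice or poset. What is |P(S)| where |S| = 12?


Power set = 2^n.
2^12 = 4096


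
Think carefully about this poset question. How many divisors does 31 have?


Divisors of 31: [1, 31]
Count: 2


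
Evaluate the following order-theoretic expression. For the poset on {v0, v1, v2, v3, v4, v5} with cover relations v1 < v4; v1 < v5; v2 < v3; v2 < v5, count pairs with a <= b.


The order relation is {(a,b) : a <= b}, reflexive so it includes (a,a).
Examples: (v0,v0), (v1,v1), (v1,v4), (v1,v5), (v2,v2), ...
Total ordered pairs: 10


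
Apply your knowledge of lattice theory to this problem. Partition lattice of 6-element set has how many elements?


B(n) = number of set partitions of an n-element set.
B(n) satisfies the recurrence: B(n+1) = sum_k C(n,k)*B(k).
B(6) = 203


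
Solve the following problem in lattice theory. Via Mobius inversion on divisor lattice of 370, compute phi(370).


phi(n) = n * prod_{p|n} (1 - 1/p).
Prime divisors of 370: [2, 5, 37]
phi(370) = 370 * (1 - 1/2) * (1 - 1/5) * (1 - 1/37)
phi(370) = 144


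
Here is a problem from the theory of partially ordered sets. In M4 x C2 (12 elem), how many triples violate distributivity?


Distributive law: a ^ (b v c) = (a ^ b) v (a ^ c).
Check all 12^3 = 1728 ordered triples (a,b,c).
  e.g. a=(a1,0), b=(a2,0), c=(a3,0): lhs=(a1,0) != rhs=(0,0)
  e.g. a=(a1,0), b=(a2,0), c=(a3,1): lhs=(a1,0) != rhs=(0,0)
Total violating triples: 192


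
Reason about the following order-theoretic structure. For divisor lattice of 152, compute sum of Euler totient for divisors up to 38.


Divisors of 152 up to 38: [1, 2, 4, 8, 19, 38]
phi values: [1, 1, 2, 4, 18, 18]
Sum = 44


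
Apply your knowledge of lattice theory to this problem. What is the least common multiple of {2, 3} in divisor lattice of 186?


In a divisor lattice, join = lcm (least common multiple).
Compute lcm iteratively: start with first element, then lcm(current, next).
Elements: [2, 3]
lcm(2,3) = 6
Final lcm = 6


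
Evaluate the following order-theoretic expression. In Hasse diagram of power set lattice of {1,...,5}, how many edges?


A cover relation a -< b holds when a < b with no c strictly between.
Cover relations:
  {} -< {1}
  {} -< {2}
  {} -< {3}
  {} -< {4}
  {} -< {5}
  {1} -< {1,2}
  {1} -< {1,3}
  {1} -< {1,4}
  ...72 more
Total: 80


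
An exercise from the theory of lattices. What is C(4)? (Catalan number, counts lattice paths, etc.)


C(n) = C(2n, n) / (n+1).
C(8, 4) = 70
C(4) = 70 / 5 = 14


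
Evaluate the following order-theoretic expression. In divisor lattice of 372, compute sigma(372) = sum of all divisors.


sigma(n) = sum of divisors.
Divisors of 372: [1, 2, 3, 4, 6, 12, 31, 62, 93, 124, 186, 372]
Sum = 896


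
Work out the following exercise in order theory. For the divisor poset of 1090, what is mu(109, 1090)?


In a divisor lattice, mu(a,b) = mu(b/a) where mu is the classical Mobius function.
b/a = 1090/109 = 10
Prime factorization of 10: primes [2, 5]
10 is squarefree with 2 prime factor(s), so mu(10) = (-1)^2 = 1


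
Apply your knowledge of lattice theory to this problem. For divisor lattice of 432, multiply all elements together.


Divisors of 432: [1, 2, 3, 4, 6, 8, 9, 12, 16, 18, 24, 27, 36, 48, 54, 72, 108, 144, 216, 432]
Product = n^(d(n)/2) = 432^(20/2)
Product = 226379693794030958489370624


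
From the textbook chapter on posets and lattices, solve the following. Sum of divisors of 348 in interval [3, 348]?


Interval [3,348] in divisors of 348: [3, 6, 12, 87, 174, 348]
Sum = 630


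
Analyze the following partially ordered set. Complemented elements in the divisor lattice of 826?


An element a is complemented if some b has a meet b = bottom, a join b = top.
a is complemented iff gcd(a, n/a)=1, i.e. a is a unitary divisor of 826.
Complemented elements: 1, 2, 7, 14, 59, 118, ... (2 more)
Count: 8


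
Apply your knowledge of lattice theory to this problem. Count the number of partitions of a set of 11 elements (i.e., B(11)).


B(n) = number of set partitions of an n-element set.
B(n) satisfies the recurrence: B(n+1) = sum_k C(n,k)*B(k).
B(11) = 678570


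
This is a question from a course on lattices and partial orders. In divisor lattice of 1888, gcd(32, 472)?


Meet=gcd.
gcd(32,472)=8


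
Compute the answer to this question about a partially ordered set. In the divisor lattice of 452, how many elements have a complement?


An element a is complemented if some b has a meet b = bottom, a join b = top.
a is complemented iff gcd(a, n/a)=1, i.e. a is a unitary divisor of 452.
Complemented elements: 1, 4, 113, 452
Count: 4


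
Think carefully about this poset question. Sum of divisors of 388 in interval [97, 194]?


Interval [97,194] in divisors of 388: [97, 194]
Sum = 291


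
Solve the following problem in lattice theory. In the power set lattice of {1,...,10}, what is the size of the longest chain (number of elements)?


A chain is a totally ordered subset; we count the number of elements in a maximum chain.
Compute, for each element x, the size of the longest chain ending at x:
  {}: 1
  {1}: 2
  {2}: 2
  {3}: 2
  {4}: 2
  {5}: 2
  ...
A maximum chain: {} < {1} < {1,2} < {1,2,3} < {1,2,3,4} < {1,2,3,4,5} < {1,2,3,4,5,6} < {1,2,3,4,5,6,7} < {1,2,3,4,5,6,7,8} < {1,2,3,4,5,6,7,8,9} < {1,2,3,4,5,6,7,8,9,10}
Number of elements in the longest chain: 11
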